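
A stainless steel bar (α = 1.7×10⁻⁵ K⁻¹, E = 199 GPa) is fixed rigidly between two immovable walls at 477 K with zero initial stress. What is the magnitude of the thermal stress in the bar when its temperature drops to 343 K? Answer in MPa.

Fully constrained: the free strain ε = αΔT is blocked, so σ = Eε = EαΔT.
|ΔT| = 134 K
σ = 199×10⁹ × 1.7×10⁻⁵ × 134 = 4.53×10⁸ Pa

σ = 453 MPa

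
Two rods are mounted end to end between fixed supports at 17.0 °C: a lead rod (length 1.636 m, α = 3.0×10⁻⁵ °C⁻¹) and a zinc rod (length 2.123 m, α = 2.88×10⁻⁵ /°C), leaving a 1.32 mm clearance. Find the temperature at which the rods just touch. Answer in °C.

T = 29.0 °C

Gap closes when ΔL₁ + ΔL₂ = 1.32 mm = 1.32×10⁻³ m
(α₁L₁ + α₂L₂)ΔT = g
α₁L₁ + α₂L₂ = 3.0×10⁻⁵×1.636 + 2.88×10⁻⁵×2.123 = 1.102224×10⁻⁴ m/K
ΔT = 1.32×10⁻³ / 1.102224×10⁻⁴ = 11.976 K
T = 17.0 + 11.976 = 28.976 °C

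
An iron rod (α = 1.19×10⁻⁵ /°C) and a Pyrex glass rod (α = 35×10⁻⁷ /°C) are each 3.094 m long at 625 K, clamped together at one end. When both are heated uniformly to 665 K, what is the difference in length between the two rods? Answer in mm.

1.04 mm

ΔT = 40 K
iron: ΔL = 1.19×10⁻⁵ × 3.094 m × 40 = 1.4727×10⁻³ m = 1.4727 mm
Pyrex glass: ΔL = 35×10⁻⁷ × 3.094 m × 40 = 4.3316×10⁻⁴ m = 0.43316 mm
difference = 1.4727 − 0.43316 = 1.03954 mm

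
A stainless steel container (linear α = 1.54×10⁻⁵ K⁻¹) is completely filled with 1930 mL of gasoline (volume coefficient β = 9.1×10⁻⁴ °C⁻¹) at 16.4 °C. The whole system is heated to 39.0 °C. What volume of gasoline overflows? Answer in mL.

The container also expands: β_container ≈ 3α = 4.62×10⁻⁵ /K
Net overflow = V₀(β_liq − 3α_cont)ΔT
β − 3α = 9.10×10⁻⁴ − 4.62×10⁻⁵ = 8.638×10⁻⁴ /K; ΔT = 22.6 K
ΔV = 1930 × 8.638×10⁻⁴ × 22.6 = 37.7 mL

37.7 mL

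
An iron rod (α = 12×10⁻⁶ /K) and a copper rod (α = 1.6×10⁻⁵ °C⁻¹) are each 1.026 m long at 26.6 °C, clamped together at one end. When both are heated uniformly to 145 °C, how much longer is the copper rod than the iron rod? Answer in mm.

0.486 mm

ΔT = 118.4 K
iron: ΔL = 12×10⁻⁶ × 1.026 m × 118.4 = 1.4577×10⁻³ m = 1.4577 mm
copper: ΔL = 1.6×10⁻⁵ × 1.026 m × 118.4 = 1.9437×10⁻³ m = 1.9437 mm
difference = 1.9437 − 1.4577 = 0.4860 mm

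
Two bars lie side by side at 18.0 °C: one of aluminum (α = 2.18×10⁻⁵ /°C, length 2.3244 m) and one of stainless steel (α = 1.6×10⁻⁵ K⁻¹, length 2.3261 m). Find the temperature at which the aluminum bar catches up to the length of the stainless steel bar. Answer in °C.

Equal length when α₁L₁ΔT − α₂L₂ΔT = L₂ − L₁ = 1.70×10⁻³ m
α₁L₁ = 5.067192×10⁻⁵, α₂L₂ = 3.72176×10⁻⁵ → Δ(αL) = 1.345432×10⁻⁵ m/K
ΔT = 1.70×10⁻³ / 1.345432×10⁻⁵ = 126.353 K, so T = 18.0 + 126.353 = 144.353 °C

T = 144.4 °C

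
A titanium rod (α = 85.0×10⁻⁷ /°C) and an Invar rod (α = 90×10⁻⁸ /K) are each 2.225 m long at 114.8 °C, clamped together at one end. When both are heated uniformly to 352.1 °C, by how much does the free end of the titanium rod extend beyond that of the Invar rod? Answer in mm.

4.01 mm

ΔT = 237.3 K
titanium: ΔL = 85.0×10⁻⁷ × 2.225 m × 237.3 = 4.4879×10⁻³ m = 4.4879 mm
Invar: ΔL = 90×10⁻⁸ × 2.225 m × 237.3 = 4.7519×10⁻⁴ m = 0.47519 mm
difference = 4.4879 − 0.47519 = 4.01271 mm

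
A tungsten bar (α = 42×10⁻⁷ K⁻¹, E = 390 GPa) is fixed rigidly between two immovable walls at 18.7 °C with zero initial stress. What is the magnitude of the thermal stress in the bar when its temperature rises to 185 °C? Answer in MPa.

σ = 272 MPa

Fully constrained: the free strain ε = αΔT is blocked, so σ = Eε = EαΔT.
|ΔT| = 166.3 K
σ = 390×10⁹ × 42×10⁻⁷ × 166.3 = 2.72×10⁸ Pa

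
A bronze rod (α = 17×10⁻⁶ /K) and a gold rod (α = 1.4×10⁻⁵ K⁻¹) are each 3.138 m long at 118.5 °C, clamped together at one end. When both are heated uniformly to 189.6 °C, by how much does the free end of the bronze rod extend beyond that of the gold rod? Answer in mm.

0.669 mm

ΔT = 71.1 K
bronze: ΔL = 17×10⁻⁶ × 3.138 m × 71.1 = 3.7929×10⁻³ m = 3.7929 mm
gold: ΔL = 1.4×10⁻⁵ × 3.138 m × 71.1 = 3.1236×10⁻³ m = 3.1236 mm
difference = 3.7929 − 3.1236 = 0.6693 mm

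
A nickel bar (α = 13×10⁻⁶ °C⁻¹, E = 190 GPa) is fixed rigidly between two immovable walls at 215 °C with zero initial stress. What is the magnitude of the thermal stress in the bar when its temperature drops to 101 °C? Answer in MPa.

σ = 282 MPa

Fully constrained: the free strain ε = αΔT is blocked, so σ = Eε = EαΔT.
|ΔT| = 114 K
σ = 190×10⁹ × 13×10⁻⁶ × 114 = 2.82×10⁸ Pa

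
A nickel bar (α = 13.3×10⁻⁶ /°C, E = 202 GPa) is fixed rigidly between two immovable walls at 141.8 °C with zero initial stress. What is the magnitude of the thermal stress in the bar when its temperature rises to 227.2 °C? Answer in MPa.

Fully constrained: the free strain ε = αΔT is blocked, so σ = Eε = EαΔT.
|ΔT| = 85.4 K
σ = 202×10⁹ × 13.3×10⁻⁶ × 85.4 = 2.29×10⁸ Pa

σ = 229 MPa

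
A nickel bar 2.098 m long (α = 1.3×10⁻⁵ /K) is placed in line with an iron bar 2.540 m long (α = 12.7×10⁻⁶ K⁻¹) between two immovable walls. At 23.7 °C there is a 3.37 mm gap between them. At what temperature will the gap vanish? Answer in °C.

Gap closes when ΔL₁ + ΔL₂ = 3.37 mm = 3.37×10⁻³ m
(α₁L₁ + α₂L₂)ΔT = g
α₁L₁ + α₂L₂ = 1.3×10⁻⁵×2.098 + 12.7×10⁻⁶×2.540 = 5.9532×10⁻⁵ m/K
ΔT = 3.37×10⁻³ / 5.9532×10⁻⁵ = 56.608 K
T = 23.7 + 56.608 = 80.308 °C

T = 80.3 °C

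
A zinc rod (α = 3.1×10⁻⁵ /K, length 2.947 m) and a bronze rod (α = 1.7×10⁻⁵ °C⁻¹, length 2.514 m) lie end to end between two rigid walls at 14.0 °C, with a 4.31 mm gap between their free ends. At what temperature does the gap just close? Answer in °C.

T = 46.1 °C

α₁L₁ = 9.1357×10⁻⁵ m/K, α₂L₂ = 4.2738×10⁻⁵ m/K → total 1.34095×10⁻⁴ m/K
ΔT = g/(α₁L₁+α₂L₂) = 4.31×10⁻³ / 1.34095×10⁻⁴ = 32.141 K
T = 14.0 + 32.141 = 46.141 °C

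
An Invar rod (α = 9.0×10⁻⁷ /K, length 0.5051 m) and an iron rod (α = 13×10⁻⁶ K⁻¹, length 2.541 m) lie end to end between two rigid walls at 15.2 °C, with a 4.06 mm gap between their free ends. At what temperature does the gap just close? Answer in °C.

α₁L₁ = 4.5459×10⁻⁷ m/K, α₂L₂ = 3.3033×10⁻⁵ m/K → total 3.348759×10⁻⁵ m/K
ΔT = g/(α₁L₁+α₂L₂) = 4.06×10⁻³ / 3.348759×10⁻⁵ = 121.24 K
T = 15.2 + 121.24 = 136.44 °C

T = 136 °C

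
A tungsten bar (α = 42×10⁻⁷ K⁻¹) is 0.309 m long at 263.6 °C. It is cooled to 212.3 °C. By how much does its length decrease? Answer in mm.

ΔL = 0.0666 mm

|ΔT| = |212.3 − 263.6| = 51.3 K
ΔL = αL₀ΔT = (42×10⁻⁷)(0.309)(51.3) = 6.66×10⁻⁵ m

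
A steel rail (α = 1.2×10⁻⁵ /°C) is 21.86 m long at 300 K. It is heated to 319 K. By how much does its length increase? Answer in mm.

ΔL = 4.98 mm

|ΔT| = |319 − 300| = 19 K
ΔL = αL₀ΔT = (1.2×10⁻⁵)(21.86)(19) = 4.98×10⁻³ m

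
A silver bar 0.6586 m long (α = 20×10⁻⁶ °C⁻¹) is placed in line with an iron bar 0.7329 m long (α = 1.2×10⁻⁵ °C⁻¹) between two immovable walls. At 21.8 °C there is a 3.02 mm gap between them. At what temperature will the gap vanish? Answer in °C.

α₁L₁ = 1.3172×10⁻⁵ m/K, α₂L₂ = 8.7948×10⁻⁶ m/K → total 2.19668×10⁻⁵ m/K
ΔT = g/(α₁L₁+α₂L₂) = 3.02×10⁻³ / 2.19668×10⁻⁵ = 137.48 K
T = 21.8 + 137.48 = 159.28 °C

T = 159 °C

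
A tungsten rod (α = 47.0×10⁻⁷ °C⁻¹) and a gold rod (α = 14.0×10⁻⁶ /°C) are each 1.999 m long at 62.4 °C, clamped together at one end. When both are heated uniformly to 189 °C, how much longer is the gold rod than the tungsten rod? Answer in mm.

2.35 mm

ΔT = 126.6 K
tungsten: ΔL = 47.0×10⁻⁷ × 1.999 m × 126.6 = 1.1894×10⁻³ m = 1.1894 mm
gold: ΔL = 14.0×10⁻⁶ × 1.999 m × 126.6 = 3.5430×10⁻³ m = 3.5430 mm
difference = 3.5430 − 1.1894 = 2.3536 mm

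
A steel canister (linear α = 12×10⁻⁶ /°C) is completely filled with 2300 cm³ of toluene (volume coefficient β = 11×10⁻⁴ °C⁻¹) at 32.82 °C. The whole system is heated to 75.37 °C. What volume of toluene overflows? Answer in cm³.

104 cm³

The canister also expands: β_container ≈ 3α = 3.6×10⁻⁵ /K
Net overflow = V₀(β_liq − 3α_cont)ΔT
β − 3α = 1.10×10⁻³ − 3.6×10⁻⁵ = 1.064×10⁻³ /K; ΔT = 42.55 K
ΔV = 2300 × 1.064×10⁻³ × 42.55 = 104 cm³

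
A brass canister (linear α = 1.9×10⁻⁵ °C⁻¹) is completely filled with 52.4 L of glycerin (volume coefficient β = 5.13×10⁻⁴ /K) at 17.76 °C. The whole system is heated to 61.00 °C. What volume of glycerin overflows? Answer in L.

1.03 L

The canister also expands: β_container ≈ 3α = 5.7×10⁻⁵ /K
Net overflow = V₀(β_liq − 3α_cont)ΔT
β − 3α = 5.13×10⁻⁴ − 5.7×10⁻⁵ = 4.56×10⁻⁴ /K; ΔT = 43.24 K
ΔV = 52.4 × 4.56×10⁻⁴ × 43.24 = 1.03 L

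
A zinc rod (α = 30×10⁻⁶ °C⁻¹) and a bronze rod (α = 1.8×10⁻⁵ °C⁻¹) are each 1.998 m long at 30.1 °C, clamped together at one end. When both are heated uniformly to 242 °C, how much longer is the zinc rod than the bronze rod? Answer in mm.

ΔT = 211.9 K
zinc: ΔL = 30×10⁻⁶ × 1.998 m × 211.9 = 1.2701×10⁻² m = 12.701 mm
bronze: ΔL = 1.8×10⁻⁵ × 1.998 m × 211.9 = 7.6208×10⁻³ m = 7.6208 mm
difference = 12.701 − 7.6208 = 5.0802 mm

5.08 mm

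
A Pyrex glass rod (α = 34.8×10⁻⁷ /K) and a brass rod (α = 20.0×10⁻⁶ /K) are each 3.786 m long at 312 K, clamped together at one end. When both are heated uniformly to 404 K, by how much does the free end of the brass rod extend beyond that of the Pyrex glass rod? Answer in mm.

ΔT = 92 K
Pyrex glass: ΔL = 34.8×10⁻⁷ × 3.786 m × 92 = 1.2121×10⁻³ m = 1.2121 mm
brass: ΔL = 20.0×10⁻⁶ × 3.786 m × 92 = 6.9662×10⁻³ m = 6.9662 mm
difference = 6.9662 − 1.2121 = 5.7541 mm

5.75 mm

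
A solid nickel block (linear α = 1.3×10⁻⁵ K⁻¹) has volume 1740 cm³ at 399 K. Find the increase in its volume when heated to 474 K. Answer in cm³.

ΔV = 5.09 cm³

Isotropic solid: β ≈ 3α = 3.9×10⁻⁵ /K; ΔT = 75 K
ΔV = 3αV₀ΔT = 3(1.3×10⁻⁵)(1740)(75) = 5.09 cm³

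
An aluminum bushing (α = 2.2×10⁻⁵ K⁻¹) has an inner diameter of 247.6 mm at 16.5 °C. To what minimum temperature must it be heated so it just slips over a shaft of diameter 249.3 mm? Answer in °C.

T = 329 °C

Required Δd = 249.3 − 247.6 = 1.7 mm
Δd = αd₀ΔT ⇒ ΔT = Δd/(αd₀) = 1.7 / (2.2×10⁻⁵ × 247.6) = 312.09 K
T_min = 16.5 + 312.09 = 328.59 °C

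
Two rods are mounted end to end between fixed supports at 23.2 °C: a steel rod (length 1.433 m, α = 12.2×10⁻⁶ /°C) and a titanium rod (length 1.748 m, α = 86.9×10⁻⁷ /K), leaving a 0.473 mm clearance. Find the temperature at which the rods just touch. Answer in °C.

T = 37.7 °C

α₁L₁ = 1.74826×10⁻⁵ m/K, α₂L₂ = 1.519012×10⁻⁵ m/K → total 3.267272×10⁻⁵ m/K
ΔT = g/(α₁L₁+α₂L₂) = 4.73×10⁻⁴ / 3.267272×10⁻⁵ = 14.477 K
T = 23.2 + 14.477 = 37.677 °C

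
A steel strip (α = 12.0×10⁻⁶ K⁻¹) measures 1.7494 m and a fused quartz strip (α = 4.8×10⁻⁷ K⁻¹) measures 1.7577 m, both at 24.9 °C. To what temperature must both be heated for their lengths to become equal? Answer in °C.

T = 436.8 °C

L₁(1 + α₁ΔT) = L₂(1 + α₂ΔT) ⇒ ΔT = (L₂ − L₁)/(α₁L₁ − α₂L₂)
L₂ − L₁ = 1.7577 − 1.7494 = 8.30×10⁻³ m
α₁L₁ − α₂L₂ = 12.0×10⁻⁶×1.7494 − 4.8×10⁻⁷×1.7577 = 2.0149104×10⁻⁵ m/K
ΔT = 8.30×10⁻³ / 2.0149104×10⁻⁵ = 411.929 K
T = 24.9 + 411.929 = 436.829 °C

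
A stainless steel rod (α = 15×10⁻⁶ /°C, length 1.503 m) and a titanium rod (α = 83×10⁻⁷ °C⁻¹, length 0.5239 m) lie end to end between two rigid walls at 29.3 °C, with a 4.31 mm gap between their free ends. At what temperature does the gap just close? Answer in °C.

T = 190 °C

Gap closes when ΔL₁ + ΔL₂ = 4.31 mm = 4.31×10⁻³ m
(α₁L₁ + α₂L₂)ΔT = g
α₁L₁ + α₂L₂ = 15×10⁻⁶×1.503 + 83×10⁻⁷×0.5239 = 2.689337×10⁻⁵ m/K
ΔT = 4.31×10⁻³ / 2.689337×10⁻⁵ = 160.26 K
T = 29.3 + 160.26 = 189.56 °C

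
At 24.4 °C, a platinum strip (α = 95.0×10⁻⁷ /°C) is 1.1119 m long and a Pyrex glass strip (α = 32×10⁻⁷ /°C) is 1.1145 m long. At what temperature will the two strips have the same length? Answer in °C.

Equal length when α₁L₁ΔT − α₂L₂ΔT = L₂ − L₁ = 2.60×10⁻³ m
α₁L₁ = 1.056305×10⁻⁵, α₂L₂ = 3.5664×10⁻⁶ → Δ(αL) = 6.99665×10⁻⁶ m/K
ΔT = 2.60×10⁻³ / 6.99665×10⁻⁶ = 371.606 K, so T = 24.4 + 371.606 = 396.006 °C

T = 396.0 °C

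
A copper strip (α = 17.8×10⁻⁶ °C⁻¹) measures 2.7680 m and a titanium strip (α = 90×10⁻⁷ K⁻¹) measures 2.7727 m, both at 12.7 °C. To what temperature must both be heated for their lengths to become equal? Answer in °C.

T = 206.0 °C

L₁(1 + α₁ΔT) = L₂(1 + α₂ΔT) ⇒ ΔT = (L₂ − L₁)/(α₁L₁ − α₂L₂)
L₂ − L₁ = 2.7727 − 2.7680 = 4.70×10⁻³ m
α₁L₁ − α₂L₂ = 17.8×10⁻⁶×2.7680 − 90×10⁻⁷×2.7727 = 2.43161×10⁻⁵ m/K
ΔT = 4.70×10⁻³ / 2.43161×10⁻⁵ = 193.288 K
T = 12.7 + 193.288 = 205.988 °C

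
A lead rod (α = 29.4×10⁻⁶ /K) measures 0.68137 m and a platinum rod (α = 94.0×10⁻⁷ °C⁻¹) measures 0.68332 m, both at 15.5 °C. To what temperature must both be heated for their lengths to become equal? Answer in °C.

L₁(1 + α₁ΔT) = L₂(1 + α₂ΔT) ⇒ ΔT = (L₂ − L₁)/(α₁L₁ − α₂L₂)
L₂ − L₁ = 0.68332 − 0.68137 = 1.95×10⁻³ m
α₁L₁ − α₂L₂ = 29.4×10⁻⁶×0.68137 − 94.0×10⁻⁷×0.68332 = 1.360907×10⁻⁵ m/K
ΔT = 1.95×10⁻³ / 1.360907×10⁻⁵ = 143.287 K
T = 15.5 + 143.287 = 158.787 °C

T = 158.8 °C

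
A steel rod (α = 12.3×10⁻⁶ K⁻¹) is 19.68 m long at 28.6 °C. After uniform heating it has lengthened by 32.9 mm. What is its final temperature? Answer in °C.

T = 165 °C

ΔL = αL₀ΔT ⇒ ΔT = ΔL / (αL₀)
ΔT = 32.9×10⁻³ m / (12.3×10⁻⁶ × 19.68 m) = 135.91 K
T = 28.6 + 135.91 = 164.51 °C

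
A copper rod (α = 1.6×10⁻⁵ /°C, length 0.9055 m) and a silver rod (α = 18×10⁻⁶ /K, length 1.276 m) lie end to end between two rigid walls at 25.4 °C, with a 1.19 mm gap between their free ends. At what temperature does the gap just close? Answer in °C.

Gap closes when ΔL₁ + ΔL₂ = 1.19 mm = 1.19×10⁻³ m
(α₁L₁ + α₂L₂)ΔT = g
α₁L₁ + α₂L₂ = 1.6×10⁻⁵×0.9055 + 18×10⁻⁶×1.276 = 3.7456×10⁻⁵ m/K
ΔT = 1.19×10⁻³ / 3.7456×10⁻⁵ = 31.771 K
T = 25.4 + 31.771 = 57.171 °C

T = 57.2 °C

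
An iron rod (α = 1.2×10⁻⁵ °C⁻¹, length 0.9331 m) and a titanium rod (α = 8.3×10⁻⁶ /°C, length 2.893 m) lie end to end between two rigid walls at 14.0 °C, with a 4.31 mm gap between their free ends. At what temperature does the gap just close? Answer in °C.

Gap closes when ΔL₁ + ΔL₂ = 4.31 mm = 4.31×10⁻³ m
(α₁L₁ + α₂L₂)ΔT = g
α₁L₁ + α₂L₂ = 1.2×10⁻⁵×0.9331 + 8.3×10⁻⁶×2.893 = 3.52091×10⁻⁵ m/K
ΔT = 4.31×10⁻³ / 3.52091×10⁻⁵ = 122.41 K
T = 14.0 + 122.41 = 136.41 °C

T = 136 °C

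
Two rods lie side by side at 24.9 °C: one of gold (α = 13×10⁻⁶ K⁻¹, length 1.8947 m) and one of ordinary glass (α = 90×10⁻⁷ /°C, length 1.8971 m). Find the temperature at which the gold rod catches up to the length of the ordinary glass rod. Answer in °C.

T = 342.5 °C

Equal length when α₁L₁ΔT − α₂L₂ΔT = L₂ − L₁ = 2.40×10⁻³ m
α₁L₁ = 2.46311×10⁻⁵, α₂L₂ = 1.70739×10⁻⁵ → Δ(αL) = 7.5572×10⁻⁶ m/K
ΔT = 2.40×10⁻³ / 7.5572×10⁻⁶ = 317.578 K, so T = 24.9 + 317.578 = 342.478 °C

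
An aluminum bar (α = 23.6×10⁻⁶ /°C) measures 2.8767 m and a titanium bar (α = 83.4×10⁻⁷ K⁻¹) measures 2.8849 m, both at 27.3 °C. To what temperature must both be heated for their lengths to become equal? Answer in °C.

L₁(1 + α₁ΔT) = L₂(1 + α₂ΔT) ⇒ ΔT = (L₂ − L₁)/(α₁L₁ − α₂L₂)
L₂ − L₁ = 2.8849 − 2.8767 = 8.20×10⁻³ m
α₁L₁ − α₂L₂ = 23.6×10⁻⁶×2.8767 − 83.4×10⁻⁷×2.8849 = 4.3830054×10⁻⁵ m/K
ΔT = 8.20×10⁻³ / 4.3830054×10⁻⁵ = 187.086 K
T = 27.3 + 187.086 = 214.386 °C

T = 214.4 °C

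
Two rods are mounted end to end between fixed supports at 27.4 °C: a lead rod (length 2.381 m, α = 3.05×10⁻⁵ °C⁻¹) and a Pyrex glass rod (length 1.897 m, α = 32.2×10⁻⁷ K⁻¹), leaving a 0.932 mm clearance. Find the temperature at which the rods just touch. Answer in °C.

Gap closes when ΔL₁ + ΔL₂ = 0.932 mm = 9.32×10⁻⁴ m
(α₁L₁ + α₂L₂)ΔT = g
α₁L₁ + α₂L₂ = 3.05×10⁻⁵×2.381 + 32.2×10⁻⁷×1.897 = 7.872884×10⁻⁵ m/K
ΔT = 9.32×10⁻⁴ / 7.872884×10⁻⁵ = 11.838 K
T = 27.4 + 11.838 = 39.238 °C

T = 39.2 °C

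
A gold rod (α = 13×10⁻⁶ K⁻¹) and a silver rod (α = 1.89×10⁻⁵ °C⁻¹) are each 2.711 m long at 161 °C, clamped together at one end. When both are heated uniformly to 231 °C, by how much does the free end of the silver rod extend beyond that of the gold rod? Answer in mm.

1.12 mm

ΔT = 70 K
gold: ΔL = 13×10⁻⁶ × 2.711 m × 70 = 2.4670×10⁻³ m = 2.4670 mm
silver: ΔL = 1.89×10⁻⁵ × 2.711 m × 70 = 3.5867×10⁻³ m = 3.5867 mm
difference = 3.5867 − 2.4670 = 1.1197 mm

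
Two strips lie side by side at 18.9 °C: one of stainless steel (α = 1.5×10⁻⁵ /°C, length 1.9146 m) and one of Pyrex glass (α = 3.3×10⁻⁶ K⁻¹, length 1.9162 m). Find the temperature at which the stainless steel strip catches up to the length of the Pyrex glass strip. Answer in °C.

Equal length when α₁L₁ΔT − α₂L₂ΔT = L₂ − L₁ = 1.60×10⁻³ m
α₁L₁ = 2.8719×10⁻⁵, α₂L₂ = 6.32346×10⁻⁶ → Δ(αL) = 2.239554×10⁻⁵ m/K
ΔT = 1.60×10⁻³ / 2.239554×10⁻⁵ = 71.4428 K, so T = 18.9 + 71.4428 = 90.3428 °C

T = 90.34 °C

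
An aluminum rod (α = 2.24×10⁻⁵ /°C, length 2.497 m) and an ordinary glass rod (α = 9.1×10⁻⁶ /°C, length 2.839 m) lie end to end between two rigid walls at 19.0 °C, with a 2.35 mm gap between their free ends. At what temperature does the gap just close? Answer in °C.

T = 47.7 °C

α₁L₁ = 5.59328×10⁻⁵ m/K, α₂L₂ = 2.58349×10⁻⁵ m/K → total 8.17677×10⁻⁵ m/K
ΔT = g/(α₁L₁+α₂L₂) = 2.35×10⁻³ / 8.17677×10⁻⁵ = 28.740 K
T = 19.0 + 28.740 = 47.740 °C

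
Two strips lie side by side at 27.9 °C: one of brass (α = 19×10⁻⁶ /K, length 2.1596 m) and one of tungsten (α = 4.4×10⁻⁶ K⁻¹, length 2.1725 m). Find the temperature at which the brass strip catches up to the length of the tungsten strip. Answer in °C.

L₁(1 + α₁ΔT) = L₂(1 + α₂ΔT) ⇒ ΔT = (L₂ − L₁)/(α₁L₁ − α₂L₂)
L₂ − L₁ = 2.1725 − 2.1596 = 1.29×10⁻² m
α₁L₁ − α₂L₂ = 19×10⁻⁶×2.1596 − 4.4×10⁻⁶×2.1725 = 3.14734×10⁻⁵ m/K
ΔT = 1.29×10⁻² / 3.14734×10⁻⁵ = 409.870 K
T = 27.9 + 409.870 = 437.770 °C

T = 437.8 °C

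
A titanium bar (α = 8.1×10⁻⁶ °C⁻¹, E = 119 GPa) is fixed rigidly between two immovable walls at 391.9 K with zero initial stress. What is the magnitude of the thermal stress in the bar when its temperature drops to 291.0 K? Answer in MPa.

σ = 97.3 MPa

Fully constrained: the free strain ε = αΔT is blocked, so σ = Eε = EαΔT.
|ΔT| = 100.9 K
σ = 119×10⁹ × 8.1×10⁻⁶ × 100.9 = 9.73×10⁷ Pa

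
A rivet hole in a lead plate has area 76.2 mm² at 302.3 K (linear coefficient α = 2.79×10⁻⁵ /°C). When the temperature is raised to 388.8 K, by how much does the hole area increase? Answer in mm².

Area coefficient ≈ 2α; |ΔT| = 86.5 K
ΔA = 2αA₀ΔT = 2(2.79×10⁻⁵)(76.2)(86.5) = 0.368 mm²

ΔA = 0.368 mm²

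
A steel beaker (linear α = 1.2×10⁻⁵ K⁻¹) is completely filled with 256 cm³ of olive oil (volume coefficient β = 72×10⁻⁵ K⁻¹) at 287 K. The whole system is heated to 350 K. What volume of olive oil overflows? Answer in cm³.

11.0 cm³

The beaker also expands: β_container ≈ 3α = 3.6×10⁻⁵ /K
Net overflow = V₀(β_liq − 3α_cont)ΔT
β − 3α = 7.20×10⁻⁴ − 3.6×10⁻⁵ = 6.84×10⁻⁴ /K; ΔT = 63 K
ΔV = 256 × 6.84×10⁻⁴ × 63 = 11.0 cm³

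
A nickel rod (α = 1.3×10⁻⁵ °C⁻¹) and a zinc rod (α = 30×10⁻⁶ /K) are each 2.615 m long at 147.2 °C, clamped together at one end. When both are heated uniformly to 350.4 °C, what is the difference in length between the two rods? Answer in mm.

9.03 mm

ΔT = 203.2 K
nickel: ΔL = 1.3×10⁻⁵ × 2.615 m × 203.2 = 6.9078×10⁻³ m = 6.9078 mm
zinc: ΔL = 30×10⁻⁶ × 2.615 m × 203.2 = 1.5941×10⁻² m = 15.941 mm
difference = 15.941 − 6.9078 = 9.0332 mm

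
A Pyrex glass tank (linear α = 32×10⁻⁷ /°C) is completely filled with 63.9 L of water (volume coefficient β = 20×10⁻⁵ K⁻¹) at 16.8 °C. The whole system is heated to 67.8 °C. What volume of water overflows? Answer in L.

0.620 L

The tank also expands: β_container ≈ 3α = 9.6×10⁻⁶ /K
Net overflow = V₀(β_liq − 3α_cont)ΔT
β − 3α = 2.00×10⁻⁴ − 9.6×10⁻⁶ = 1.904×10⁻⁴ /K; ΔT = 51.0 K
ΔV = 63.9 × 1.904×10⁻⁴ × 51.0 = 0.620 L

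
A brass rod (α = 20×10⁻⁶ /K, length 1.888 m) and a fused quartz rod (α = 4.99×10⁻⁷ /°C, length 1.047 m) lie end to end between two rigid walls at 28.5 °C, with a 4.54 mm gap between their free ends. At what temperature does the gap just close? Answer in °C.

Gap closes when ΔL₁ + ΔL₂ = 4.54 mm = 4.54×10⁻³ m
(α₁L₁ + α₂L₂)ΔT = g
α₁L₁ + α₂L₂ = 20×10⁻⁶×1.888 + 4.99×10⁻⁷×1.047 = 3.8282453×10⁻⁵ m/K
ΔT = 4.54×10⁻³ / 3.8282453×10⁻⁵ = 118.59 K
T = 28.5 + 118.59 = 147.09 °C

T = 147 °C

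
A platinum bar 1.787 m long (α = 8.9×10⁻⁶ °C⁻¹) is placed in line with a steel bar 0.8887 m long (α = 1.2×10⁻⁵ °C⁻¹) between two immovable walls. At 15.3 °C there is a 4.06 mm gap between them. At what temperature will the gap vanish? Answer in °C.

T = 168 °C

α₁L₁ = 1.59043×10⁻⁵ m/K, α₂L₂ = 1.06644×10⁻⁵ m/K → total 2.65687×10⁻⁵ m/K
ΔT = g/(α₁L₁+α₂L₂) = 4.06×10⁻³ / 2.65687×10⁻⁵ = 152.81 K
T = 15.3 + 152.81 = 168.11 °C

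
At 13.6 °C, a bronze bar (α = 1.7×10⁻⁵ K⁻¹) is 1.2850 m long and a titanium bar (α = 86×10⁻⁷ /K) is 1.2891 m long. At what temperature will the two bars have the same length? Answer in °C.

T = 394.7 °C

L₁(1 + α₁ΔT) = L₂(1 + α₂ΔT) ⇒ ΔT = (L₂ − L₁)/(α₁L₁ − α₂L₂)
L₂ − L₁ = 1.2891 − 1.2850 = 4.10×10⁻³ m
α₁L₁ − α₂L₂ = 1.7×10⁻⁵×1.2850 − 86×10⁻⁷×1.2891 = 1.075874×10⁻⁵ m/K
ΔT = 4.10×10⁻³ / 1.075874×10⁻⁵ = 381.086 K
T = 13.6 + 381.086 = 394.686 °C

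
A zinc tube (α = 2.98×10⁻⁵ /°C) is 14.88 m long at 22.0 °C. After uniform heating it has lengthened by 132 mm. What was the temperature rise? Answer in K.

ΔL = αL₀ΔT ⇒ ΔT = ΔL / (αL₀)
ΔT = 132×10⁻³ m / (2.98×10⁻⁵ × 14.88 m) = 297.68 K

ΔT = 298 K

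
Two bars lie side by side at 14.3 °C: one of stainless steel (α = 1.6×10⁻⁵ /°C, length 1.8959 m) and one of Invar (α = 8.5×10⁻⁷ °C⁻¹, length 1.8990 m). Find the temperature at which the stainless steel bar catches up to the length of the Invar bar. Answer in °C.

Equal length when α₁L₁ΔT − α₂L₂ΔT = L₂ − L₁ = 3.10×10⁻³ m
α₁L₁ = 3.03344×10⁻⁵, α₂L₂ = 1.61415×10⁻⁶ → Δ(αL) = 2.872025×10⁻⁵ m/K
ΔT = 3.10×10⁻³ / 2.872025×10⁻⁵ = 107.938 K, so T = 14.3 + 107.938 = 122.238 °C

T = 122.2 °C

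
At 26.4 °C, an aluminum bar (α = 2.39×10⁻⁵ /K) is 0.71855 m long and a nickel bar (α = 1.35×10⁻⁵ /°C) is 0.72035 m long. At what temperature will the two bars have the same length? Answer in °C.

Equal length when α₁L₁ΔT − α₂L₂ΔT = L₂ − L₁ = 1.80×10⁻³ m
α₁L₁ = 1.7173345×10⁻⁵, α₂L₂ = 9.724725×10⁻⁶ → Δ(αL) = 7.44862×10⁻⁶ m/K
ΔT = 1.80×10⁻³ / 7.44862×10⁻⁶ = 241.656 K, so T = 26.4 + 241.656 = 268.056 °C

T = 268.1 °C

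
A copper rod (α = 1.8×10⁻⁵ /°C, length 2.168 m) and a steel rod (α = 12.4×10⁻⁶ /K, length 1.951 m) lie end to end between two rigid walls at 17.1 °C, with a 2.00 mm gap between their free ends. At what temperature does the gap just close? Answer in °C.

T = 48.7 °C

Gap closes when ΔL₁ + ΔL₂ = 2.00 mm = 2.00×10⁻³ m
(α₁L₁ + α₂L₂)ΔT = g
α₁L₁ + α₂L₂ = 1.8×10⁻⁵×2.168 + 12.4×10⁻⁶×1.951 = 6.32164×10⁻⁵ m/K
ΔT = 2.00×10⁻³ / 6.32164×10⁻⁵ = 31.637 K
T = 17.1 + 31.637 = 48.737 °C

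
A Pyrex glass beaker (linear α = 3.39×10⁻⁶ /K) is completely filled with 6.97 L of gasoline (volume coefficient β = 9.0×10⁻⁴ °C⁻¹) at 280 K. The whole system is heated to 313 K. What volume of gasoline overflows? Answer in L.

0.205 L

The beaker also expands: β_container ≈ 3α = 1.017×10⁻⁵ /K
Net overflow = V₀(β_liq − 3α_cont)ΔT
β − 3α = 9.00×10⁻⁴ − 1.017×10⁻⁵ = 8.8983×10⁻⁴ /K; ΔT = 33 K
ΔV = 6.97 × 8.8983×10⁻⁴ × 33 = 0.205 L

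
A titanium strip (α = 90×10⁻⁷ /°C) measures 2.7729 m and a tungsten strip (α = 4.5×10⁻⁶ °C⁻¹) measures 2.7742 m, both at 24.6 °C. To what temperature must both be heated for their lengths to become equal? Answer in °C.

T = 128.8 °C

Equal length when α₁L₁ΔT − α₂L₂ΔT = L₂ − L₁ = 1.30×10⁻³ m
α₁L₁ = 2.49561×10⁻⁵, α₂L₂ = 1.24839×10⁻⁵ → Δ(αL) = 1.24722×10⁻⁵ m/K
ΔT = 1.30×10⁻³ / 1.24722×10⁻⁵ = 104.232 K, so T = 24.6 + 104.232 = 128.832 °C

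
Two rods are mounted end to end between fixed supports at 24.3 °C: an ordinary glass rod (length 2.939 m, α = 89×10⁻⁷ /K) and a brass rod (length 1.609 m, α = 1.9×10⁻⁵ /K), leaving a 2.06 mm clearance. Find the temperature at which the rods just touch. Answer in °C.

T = 60.6 °C

α₁L₁ = 2.61571×10⁻⁵ m/K, α₂L₂ = 3.0571×10⁻⁵ m/K → total 5.67281×10⁻⁵ m/K
ΔT = g/(α₁L₁+α₂L₂) = 2.06×10⁻³ / 5.67281×10⁻⁵ = 36.314 K
T = 24.3 + 36.314 = 60.614 °C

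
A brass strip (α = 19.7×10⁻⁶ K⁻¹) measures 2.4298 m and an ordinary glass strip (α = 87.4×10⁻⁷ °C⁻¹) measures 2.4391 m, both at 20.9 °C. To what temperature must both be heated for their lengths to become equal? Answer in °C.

T = 371.2 °C

L₁(1 + α₁ΔT) = L₂(1 + α₂ΔT) ⇒ ΔT = (L₂ − L₁)/(α₁L₁ − α₂L₂)
L₂ − L₁ = 2.4391 − 2.4298 = 9.30×10⁻³ m
α₁L₁ − α₂L₂ = 19.7×10⁻⁶×2.4298 − 87.4×10⁻⁷×2.4391 = 2.6549326×10⁻⁵ m/K
ΔT = 9.30×10⁻³ / 2.6549326×10⁻⁵ = 350.291 K
T = 20.9 + 350.291 = 371.191 °C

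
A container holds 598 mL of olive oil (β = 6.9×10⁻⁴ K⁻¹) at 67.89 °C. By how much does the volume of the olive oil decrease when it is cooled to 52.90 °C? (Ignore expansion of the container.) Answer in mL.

|ΔT| = |52.90 − 67.89| = 14.99 K
ΔV = βV₀ΔT = (6.9×10⁻⁴)(598)(14.99) = 6.19 mL

ΔV = 6.19 mL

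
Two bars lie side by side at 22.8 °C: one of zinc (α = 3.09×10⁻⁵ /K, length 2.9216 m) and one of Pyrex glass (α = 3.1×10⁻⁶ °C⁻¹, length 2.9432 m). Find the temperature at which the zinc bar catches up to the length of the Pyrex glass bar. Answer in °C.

Equal length when α₁L₁ΔT − α₂L₂ΔT = L₂ − L₁ = 2.16×10⁻² m
α₁L₁ = 9.027744×10⁻⁵, α₂L₂ = 9.12392×10⁻⁶ → Δ(αL) = 8.115352×10⁻⁵ m/K
ΔT = 2.16×10⁻² / 8.115352×10⁻⁵ = 266.162 K, so T = 22.8 + 266.162 = 288.962 °C

T = 289.0 °C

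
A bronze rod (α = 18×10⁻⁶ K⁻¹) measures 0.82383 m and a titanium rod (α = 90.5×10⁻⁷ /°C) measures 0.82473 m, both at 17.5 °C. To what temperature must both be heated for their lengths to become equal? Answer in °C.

T = 139.7 °C

Equal length when α₁L₁ΔT − α₂L₂ΔT = L₂ − L₁ = 9.00×10⁻⁴ m
α₁L₁ = 1.482894×10⁻⁵, α₂L₂ = 7.4638065×10⁻⁶ → Δ(αL) = 7.3651335×10⁻⁶ m/K
ΔT = 9.00×10⁻⁴ / 7.3651335×10⁻⁶ = 122.197 K, so T = 17.5 + 122.197 = 139.697 °C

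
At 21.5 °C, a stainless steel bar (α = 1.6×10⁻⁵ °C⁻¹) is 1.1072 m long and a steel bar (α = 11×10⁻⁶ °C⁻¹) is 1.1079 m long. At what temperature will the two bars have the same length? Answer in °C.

Equal length when α₁L₁ΔT − α₂L₂ΔT = L₂ − L₁ = 7.00×10⁻⁴ m
α₁L₁ = 1.77152×10⁻⁵, α₂L₂ = 1.21869×10⁻⁵ → Δ(αL) = 5.5283×10⁻⁶ m/K
ΔT = 7.00×10⁻⁴ / 5.5283×10⁻⁶ = 126.621 K, so T = 21.5 + 126.621 = 148.121 °C

T = 148.1 °C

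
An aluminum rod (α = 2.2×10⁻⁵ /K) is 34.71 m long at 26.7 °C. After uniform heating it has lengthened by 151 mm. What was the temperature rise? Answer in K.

ΔT = 198 K

ΔL = αL₀ΔT ⇒ ΔT = ΔL / (αL₀)
ΔT = 151×10⁻³ m / (2.2×10⁻⁵ × 34.71 m) = 197.74 K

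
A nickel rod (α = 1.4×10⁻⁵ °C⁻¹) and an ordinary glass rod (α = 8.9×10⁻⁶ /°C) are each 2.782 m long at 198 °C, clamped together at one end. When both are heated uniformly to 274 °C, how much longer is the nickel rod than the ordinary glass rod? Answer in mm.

ΔT = 76 K
nickel: ΔL = 1.4×10⁻⁵ × 2.782 m × 76 = 2.9600×10⁻³ m = 2.9600 mm
ordinary glass: ΔL = 8.9×10⁻⁶ × 2.782 m × 76 = 1.8817×10⁻³ m = 1.8817 mm
difference = 2.9600 − 1.8817 = 1.0783 mm

1.08 mm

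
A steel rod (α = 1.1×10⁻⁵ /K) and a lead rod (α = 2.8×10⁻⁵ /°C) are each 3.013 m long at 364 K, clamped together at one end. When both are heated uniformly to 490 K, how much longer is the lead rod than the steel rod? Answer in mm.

6.45 mm

ΔT = 126 K
steel: ΔL = 1.1×10⁻⁵ × 3.013 m × 126 = 4.1760×10⁻³ m = 4.1760 mm
lead: ΔL = 2.8×10⁻⁵ × 3.013 m × 126 = 1.0630×10⁻² m = 10.630 mm
difference = 10.630 − 4.1760 = 6.454 mm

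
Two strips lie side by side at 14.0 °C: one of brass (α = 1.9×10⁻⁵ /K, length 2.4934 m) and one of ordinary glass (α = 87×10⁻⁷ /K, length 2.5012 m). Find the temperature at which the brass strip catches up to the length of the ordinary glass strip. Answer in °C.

T = 318.5 °C

Equal length when α₁L₁ΔT − α₂L₂ΔT = L₂ − L₁ = 7.80×10⁻³ m
α₁L₁ = 4.73746×10⁻⁵, α₂L₂ = 2.176044×10⁻⁵ → Δ(αL) = 2.561416×10⁻⁵ m/K
ΔT = 7.80×10⁻³ / 2.561416×10⁻⁵ = 304.519 K, so T = 14.0 + 304.519 = 318.519 °C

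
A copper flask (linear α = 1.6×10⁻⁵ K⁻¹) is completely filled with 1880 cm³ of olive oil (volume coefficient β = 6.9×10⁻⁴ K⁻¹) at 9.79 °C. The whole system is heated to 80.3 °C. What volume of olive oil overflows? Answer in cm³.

85.1 cm³

The flask also expands: β_container ≈ 3α = 4.8×10⁻⁵ /K
Net overflow = V₀(β_liq − 3α_cont)ΔT
β − 3α = 6.90×10⁻⁴ − 4.8×10⁻⁵ = 6.42×10⁻⁴ /K; ΔT = 70.51 K
ΔV = 1880 × 6.42×10⁻⁴ × 70.51 = 85.1 cm³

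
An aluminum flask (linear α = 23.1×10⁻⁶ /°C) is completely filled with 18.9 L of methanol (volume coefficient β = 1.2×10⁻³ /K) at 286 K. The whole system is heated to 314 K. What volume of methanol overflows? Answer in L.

The flask also expands: β_container ≈ 3α = 6.93×10⁻⁵ /K
Net overflow = V₀(β_liq − 3α_cont)ΔT
β − 3α = 1.20×10⁻³ − 6.93×10⁻⁵ = 1.1307×10⁻³ /K; ΔT = 28 K
ΔV = 18.9 × 1.1307×10⁻³ × 28 = 0.598 L

0.598 L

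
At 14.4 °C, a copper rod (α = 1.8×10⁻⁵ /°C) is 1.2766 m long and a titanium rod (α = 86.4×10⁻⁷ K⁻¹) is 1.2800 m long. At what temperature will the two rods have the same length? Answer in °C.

T = 299.6 °C

L₁(1 + α₁ΔT) = L₂(1 + α₂ΔT) ⇒ ΔT = (L₂ − L₁)/(α₁L₁ − α₂L₂)
L₂ − L₁ = 1.2800 − 1.2766 = 3.40×10⁻³ m
α₁L₁ − α₂L₂ = 1.8×10⁻⁵×1.2766 − 86.4×10⁻⁷×1.2800 = 1.19196×10⁻⁵ m/K
ΔT = 3.40×10⁻³ / 1.19196×10⁻⁵ = 285.244 K
T = 14.4 + 285.244 = 299.644 °C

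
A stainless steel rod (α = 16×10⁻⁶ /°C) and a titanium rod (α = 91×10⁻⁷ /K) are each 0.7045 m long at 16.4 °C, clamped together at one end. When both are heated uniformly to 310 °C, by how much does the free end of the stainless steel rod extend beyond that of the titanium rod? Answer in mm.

1.43 mm

ΔT = 293.6 K
stainless steel: ΔL = 16×10⁻⁶ × 0.7045 m × 293.6 = 3.3095×10⁻³ m = 3.3095 mm
titanium: ΔL = 91×10⁻⁷ × 0.7045 m × 293.6 = 1.8823×10⁻³ m = 1.8823 mm
difference = 3.3095 − 1.8823 = 1.4272 mm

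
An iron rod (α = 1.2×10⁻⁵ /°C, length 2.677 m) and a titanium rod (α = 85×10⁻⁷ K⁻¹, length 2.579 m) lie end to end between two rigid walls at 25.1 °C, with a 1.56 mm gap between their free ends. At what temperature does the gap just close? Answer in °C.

Gap closes when ΔL₁ + ΔL₂ = 1.56 mm = 1.56×10⁻³ m
(α₁L₁ + α₂L₂)ΔT = g
α₁L₁ + α₂L₂ = 1.2×10⁻⁵×2.677 + 85×10⁻⁷×2.579 = 5.40455×10⁻⁵ m/K
ΔT = 1.56×10⁻³ / 5.40455×10⁻⁵ = 28.865 K
T = 25.1 + 28.865 = 53.965 °C

T = 54.0 °C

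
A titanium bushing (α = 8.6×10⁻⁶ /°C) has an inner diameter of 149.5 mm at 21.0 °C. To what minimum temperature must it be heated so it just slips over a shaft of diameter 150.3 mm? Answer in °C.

T = 643 °C

Required Δd = 150.3 − 149.5 = 0.8 mm
Δd = αd₀ΔT ⇒ ΔT = Δd/(αd₀) = 0.8 / (8.6×10⁻⁶ × 149.5) = 622.23 K
T_min = 21.0 + 622.23 = 643.23 °C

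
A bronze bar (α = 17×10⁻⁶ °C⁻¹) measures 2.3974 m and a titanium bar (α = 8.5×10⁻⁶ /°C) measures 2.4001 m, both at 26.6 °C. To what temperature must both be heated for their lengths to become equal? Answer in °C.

Equal length when α₁L₁ΔT − α₂L₂ΔT = L₂ − L₁ = 2.70×10⁻³ m
α₁L₁ = 4.07558×10⁻⁵, α₂L₂ = 2.040085×10⁻⁵ → Δ(αL) = 2.035495×10⁻⁵ m/K
ΔT = 2.70×10⁻³ / 2.035495×10⁻⁵ = 132.646 K, so T = 26.6 + 132.646 = 159.246 °C

T = 159.2 °C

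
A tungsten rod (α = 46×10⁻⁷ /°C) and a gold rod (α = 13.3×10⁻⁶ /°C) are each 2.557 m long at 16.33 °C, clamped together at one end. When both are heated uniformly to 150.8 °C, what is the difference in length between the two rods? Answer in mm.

ΔT = 134.47 K
tungsten: ΔL = 46×10⁻⁷ × 2.557 m × 134.47 = 1.5817×10⁻³ m = 1.5817 mm
gold: ΔL = 13.3×10⁻⁶ × 2.557 m × 134.47 = 4.5731×10⁻³ m = 4.5731 mm
difference = 4.5731 − 1.5817 = 2.9914 mm

2.99 mm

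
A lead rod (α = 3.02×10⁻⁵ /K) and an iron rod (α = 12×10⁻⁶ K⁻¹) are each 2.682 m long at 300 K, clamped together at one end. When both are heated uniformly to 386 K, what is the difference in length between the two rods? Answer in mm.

ΔT = 86 K
lead: ΔL = 3.02×10⁻⁵ × 2.682 m × 86 = 6.9657×10⁻³ m = 6.9657 mm
iron: ΔL = 12×10⁻⁶ × 2.682 m × 86 = 2.7678×10⁻³ m = 2.7678 mm
difference = 6.9657 − 2.7678 = 4.1979 mm

4.20 mm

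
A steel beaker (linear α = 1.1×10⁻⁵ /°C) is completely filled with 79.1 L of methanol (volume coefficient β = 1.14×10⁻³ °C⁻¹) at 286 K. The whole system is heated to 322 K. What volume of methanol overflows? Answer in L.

The beaker also expands: β_container ≈ 3α = 3.3×10⁻⁵ /K
Net overflow = V₀(β_liq − 3α_cont)ΔT
β − 3α = 1.14×10⁻³ − 3.3×10⁻⁵ = 1.107×10⁻³ /K; ΔT = 36 K
ΔV = 79.1 × 1.107×10⁻³ × 36 = 3.15 L

3.15 L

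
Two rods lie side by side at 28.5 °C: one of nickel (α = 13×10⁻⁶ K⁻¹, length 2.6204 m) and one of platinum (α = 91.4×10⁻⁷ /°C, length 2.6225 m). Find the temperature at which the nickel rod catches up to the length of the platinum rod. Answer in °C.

Equal length when α₁L₁ΔT − α₂L₂ΔT = L₂ − L₁ = 2.10×10⁻³ m
α₁L₁ = 3.40652×10⁻⁵, α₂L₂ = 2.396965×10⁻⁵ → Δ(αL) = 1.009555×10⁻⁵ m/K
ΔT = 2.10×10⁻³ / 1.009555×10⁻⁵ = 208.012 K, so T = 28.5 + 208.012 = 236.512 °C

T = 236.5 °C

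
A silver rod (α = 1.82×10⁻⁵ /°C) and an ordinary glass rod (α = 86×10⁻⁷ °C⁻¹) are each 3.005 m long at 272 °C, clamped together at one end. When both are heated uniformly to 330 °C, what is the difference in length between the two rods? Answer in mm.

ΔT = 58 K
silver: ΔL = 1.82×10⁻⁵ × 3.005 m × 58 = 3.1721×10⁻³ m = 3.1721 mm
ordinary glass: ΔL = 86×10⁻⁷ × 3.005 m × 58 = 1.4989×10⁻³ m = 1.4989 mm
difference = 3.1721 − 1.4989 = 1.6732 mm

1.67 mm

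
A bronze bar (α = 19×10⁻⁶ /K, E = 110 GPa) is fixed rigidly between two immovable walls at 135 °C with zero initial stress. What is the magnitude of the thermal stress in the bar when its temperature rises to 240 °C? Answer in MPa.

σ = 219 MPa

Fully constrained: the free strain ε = αΔT is blocked, so σ = Eε = EαΔT.
|ΔT| = 105 K
σ = 110×10⁹ × 19×10⁻⁶ × 105 = 2.19×10⁸ Pa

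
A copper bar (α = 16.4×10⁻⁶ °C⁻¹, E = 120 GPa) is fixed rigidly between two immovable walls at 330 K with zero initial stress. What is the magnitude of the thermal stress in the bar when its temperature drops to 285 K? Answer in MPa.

Fully constrained: the free strain ε = αΔT is blocked, so σ = Eε = EαΔT.
|ΔT| = 45 K
σ = 120×10⁹ × 16.4×10⁻⁶ × 45 = 8.86×10⁷ Pa

σ = 88.6 MPa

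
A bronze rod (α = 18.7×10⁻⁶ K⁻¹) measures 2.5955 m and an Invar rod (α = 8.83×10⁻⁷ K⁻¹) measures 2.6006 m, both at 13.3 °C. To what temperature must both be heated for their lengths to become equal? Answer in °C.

T = 123.6 °C

Equal length when α₁L₁ΔT − α₂L₂ΔT = L₂ − L₁ = 5.10×10⁻³ m
α₁L₁ = 4.853585×10⁻⁵, α₂L₂ = 2.2963298×10⁻⁶ → Δ(αL) = 4.62395202×10⁻⁵ m/K
ΔT = 5.10×10⁻³ / 4.62395202×10⁻⁵ = 110.295 K, so T = 13.3 + 110.295 = 123.595 °C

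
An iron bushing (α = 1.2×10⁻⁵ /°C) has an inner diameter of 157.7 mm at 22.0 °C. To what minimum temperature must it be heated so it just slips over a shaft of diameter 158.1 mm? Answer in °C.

T = 233 °C

Required Δd = 158.1 − 157.7 = 0.4 mm
Δd = αd₀ΔT ⇒ ΔT = Δd/(αd₀) = 0.4 / (1.2×10⁻⁵ × 157.7) = 211.37 K
T_min = 22.0 + 211.37 = 233.37 °C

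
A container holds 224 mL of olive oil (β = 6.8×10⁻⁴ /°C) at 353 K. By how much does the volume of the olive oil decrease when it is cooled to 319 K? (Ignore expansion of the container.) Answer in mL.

|ΔT| = |319 − 353| = 34 K
ΔV = βV₀ΔT = (6.8×10⁻⁴)(224)(34) = 5.18 mL

ΔV = 5.18 mL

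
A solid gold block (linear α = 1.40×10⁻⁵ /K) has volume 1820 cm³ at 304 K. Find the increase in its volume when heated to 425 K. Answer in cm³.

Isotropic solid: β ≈ 3α = 4.2×10⁻⁵ /K; ΔT = 121 K
ΔV = 3αV₀ΔT = 3(1.40×10⁻⁵)(1820)(121) = 9.25 cm³

ΔV = 9.25 cm³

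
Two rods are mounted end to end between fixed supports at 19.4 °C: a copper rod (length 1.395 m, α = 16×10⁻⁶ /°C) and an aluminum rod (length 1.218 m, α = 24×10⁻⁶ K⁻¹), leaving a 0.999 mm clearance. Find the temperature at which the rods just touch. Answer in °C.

T = 38.8 °C

Gap closes when ΔL₁ + ΔL₂ = 0.999 mm = 9.99×10⁻⁴ m
(α₁L₁ + α₂L₂)ΔT = g
α₁L₁ + α₂L₂ = 16×10⁻⁶×1.395 + 24×10⁻⁶×1.218 = 5.1552×10⁻⁵ m/K
ΔT = 9.99×10⁻⁴ / 5.1552×10⁻⁵ = 19.378 K
T = 19.4 + 19.378 = 38.778 °C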